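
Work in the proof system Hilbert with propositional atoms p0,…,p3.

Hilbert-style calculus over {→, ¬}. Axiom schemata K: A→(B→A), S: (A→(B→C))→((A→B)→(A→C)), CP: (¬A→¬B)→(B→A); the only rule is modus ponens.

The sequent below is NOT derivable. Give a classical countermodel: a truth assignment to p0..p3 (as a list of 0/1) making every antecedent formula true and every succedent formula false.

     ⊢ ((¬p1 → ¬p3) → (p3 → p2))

Truth-table refutation:
  v=0000: Γ:[] Δ:[((¬p1 → ¬p3) → (p3 → p2))=T] refutes=False
  v=0001: Γ:[] Δ:[((¬p1 → ¬p3) → (p3 → p2))=T] refutes=False
  v=0010: Γ:[] Δ:[((¬p1 → ¬p3) → (p3 → p2))=T] refutes=False
  v=0011: Γ:[] Δ:[((¬p1 → ¬p3) → (p3 → p2))=T] refutes=False
  v=0100: Γ:[] Δ:[((¬p1 → ¬p3) → (p3 → p2))=T] refutes=False
  v=0101: Γ:[] Δ:[((¬p1 → ¬p3) → (p3 → p2))=F] refutes=True  ← countermodel

Result: [0, 1, 0, 1]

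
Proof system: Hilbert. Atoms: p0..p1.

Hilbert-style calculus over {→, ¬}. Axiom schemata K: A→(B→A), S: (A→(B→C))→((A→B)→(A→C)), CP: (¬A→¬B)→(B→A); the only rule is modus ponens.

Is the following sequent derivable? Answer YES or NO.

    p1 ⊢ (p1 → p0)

Enumerate valuations to refute Γ ⊢ Δ:
  v=00: Γ:[p1=F] Δ:[(p1 → p0)=T] refutes=False
  v=01: Γ:[p1=T] Δ:[(p1 → p0)=F] refutes=True  ← countermodel

Result: NO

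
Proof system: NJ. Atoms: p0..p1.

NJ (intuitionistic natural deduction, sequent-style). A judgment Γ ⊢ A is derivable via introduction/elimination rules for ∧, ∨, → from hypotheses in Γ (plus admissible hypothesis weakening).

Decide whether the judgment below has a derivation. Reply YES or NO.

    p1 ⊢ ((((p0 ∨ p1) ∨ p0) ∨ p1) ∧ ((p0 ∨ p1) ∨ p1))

Proof tree:
[∧I] p1 ⊢ ((((p0 ∨ p1) ∨ p0) ∨ p1) ∧ ((p0 ∨ p1) ∨ p1))
  [∨I₁] p1 ⊢ (((p0 ∨ p1) ∨ p0) ∨ p1)
    [∨I₁] p1 ⊢ ((p0 ∨ p1) ∨ p0)
      [∨I₂] p1 ⊢ (p0 ∨ p1)
        [Ax] p1 ⊢ p1
  [∨I₁] p1 ⊢ ((p0 ∨ p1) ∨ p1)
    [∨I₂] p1 ⊢ (p0 ∨ p1)
      [Ax] p1 ⊢ p1

Result: YES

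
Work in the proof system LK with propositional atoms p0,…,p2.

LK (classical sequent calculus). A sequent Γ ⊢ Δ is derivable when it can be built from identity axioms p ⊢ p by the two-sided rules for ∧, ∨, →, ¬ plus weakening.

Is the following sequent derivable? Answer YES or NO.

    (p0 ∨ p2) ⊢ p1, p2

Search for a countermodel by truth-table:
  v=000: Γ:[(p0 ∨ p2)=F] Δ:[p1=F, p2=F] refutes=False
  v=001: Γ:[(p0 ∨ p2)=T] Δ:[p1=F, p2=T] refutes=False
  v=010: Γ:[(p0 ∨ p2)=F] Δ:[p1=T, p2=F] refutes=False
  v=011: Γ:[(p0 ∨ p2)=T] Δ:[p1=T, p2=T] refutes=False
  v=100: Γ:[(p0 ∨ p2)=T] Δ:[p1=F, p2=F] refutes=True  ← countermodel

Result: NO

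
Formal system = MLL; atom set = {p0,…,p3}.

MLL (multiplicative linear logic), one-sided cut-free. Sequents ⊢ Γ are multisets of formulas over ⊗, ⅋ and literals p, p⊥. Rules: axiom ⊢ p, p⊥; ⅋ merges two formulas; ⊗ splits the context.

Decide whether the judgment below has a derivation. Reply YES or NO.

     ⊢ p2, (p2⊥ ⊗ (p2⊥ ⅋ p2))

Derivation (root first):
[⊗]  ⊢ p2, (p2⊥ ⊗ (p2⊥ ⅋ p2))
  [Ax]  ⊢ p2, p2⊥
  [⅋]  ⊢ (p2⊥ ⅋ p2)
    [Ax]  ⊢ p2, p2⊥

Result: YES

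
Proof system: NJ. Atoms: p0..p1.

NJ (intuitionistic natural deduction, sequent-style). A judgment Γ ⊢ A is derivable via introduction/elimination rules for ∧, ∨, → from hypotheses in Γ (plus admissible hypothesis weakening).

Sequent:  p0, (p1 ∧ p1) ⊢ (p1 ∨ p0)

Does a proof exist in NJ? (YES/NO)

Proof tree:
[∨I₂] p0, (p1 ∧ p1) ⊢ (p1 ∨ p0)
  [Wk] p0, (p1 ∧ p1) ⊢ p0
    [Ax] p0 ⊢ p0

Result: YES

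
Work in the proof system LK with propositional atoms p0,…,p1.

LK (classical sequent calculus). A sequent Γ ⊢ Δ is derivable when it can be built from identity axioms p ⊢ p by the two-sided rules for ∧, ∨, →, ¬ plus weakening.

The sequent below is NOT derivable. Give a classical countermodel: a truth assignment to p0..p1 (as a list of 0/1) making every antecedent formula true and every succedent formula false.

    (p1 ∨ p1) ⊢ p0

Enumerate valuations to refute Γ ⊢ Δ:
  v=00: Γ:[(p1 ∨ p1)=F] Δ:[p0=F] refutes=False
  v=01: Γ:[(p1 ∨ p1)=T] Δ:[p0=F] refutes=True  ← countermodel

Result: [0, 1]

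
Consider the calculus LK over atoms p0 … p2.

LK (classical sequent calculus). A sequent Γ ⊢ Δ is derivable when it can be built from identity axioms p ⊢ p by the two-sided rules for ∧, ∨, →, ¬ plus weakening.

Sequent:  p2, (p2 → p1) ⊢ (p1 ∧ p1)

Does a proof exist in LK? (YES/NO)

Derivation trace:
[→L] p2, (p2 → p1) ⊢ (p1 ∧ p1)
  [Ax] p2 ⊢ p2
  [∧R] p1 ⊢ (p1 ∧ p1)
    [Ax] p1 ⊢ p1
    [Ax] p1 ⊢ p1

Result: YES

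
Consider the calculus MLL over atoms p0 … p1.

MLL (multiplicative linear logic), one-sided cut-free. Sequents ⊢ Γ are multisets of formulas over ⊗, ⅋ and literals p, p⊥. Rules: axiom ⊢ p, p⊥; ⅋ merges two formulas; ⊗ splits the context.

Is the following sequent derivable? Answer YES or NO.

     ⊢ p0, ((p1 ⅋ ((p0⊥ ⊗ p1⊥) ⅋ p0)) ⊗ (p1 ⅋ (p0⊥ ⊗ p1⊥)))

Proof tree:
[⊗]  ⊢ p0, ((p1 ⅋ ((p0⊥ ⊗ p1⊥) ⅋ p0)) ⊗ (p1 ⅋ (p0⊥ ⊗ p1⊥)))
  [⅋]  ⊢ (p1 ⅋ ((p0⊥ ⊗ p1⊥) ⅋ p0))
    [⅋]  ⊢ p1, ((p0⊥ ⊗ p1⊥) ⅋ p0)
      [⊗]  ⊢ p0, p1, (p0⊥ ⊗ p1⊥)
        [Ax]  ⊢ p0, p0⊥
        [Ax]  ⊢ p1, p1⊥
  [⅋]  ⊢ p0, (p1 ⅋ (p0⊥ ⊗ p1⊥))
    [⊗]  ⊢ p0, p1, (p0⊥ ⊗ p1⊥)
      [Ax]  ⊢ p0, p0⊥
      [Ax]  ⊢ p1, p1⊥

Result: YES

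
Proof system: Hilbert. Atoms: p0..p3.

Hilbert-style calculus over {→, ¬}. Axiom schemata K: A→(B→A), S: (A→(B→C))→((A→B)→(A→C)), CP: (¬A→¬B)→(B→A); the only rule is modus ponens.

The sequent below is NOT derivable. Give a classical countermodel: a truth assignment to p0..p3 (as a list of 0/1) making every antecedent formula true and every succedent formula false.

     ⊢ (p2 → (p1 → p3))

Enumerate valuations to refute Γ ⊢ Δ:
  v=0000: Γ:[] Δ:[(p2 → (p1 → p3))=T] refutes=False
  v=0001: Γ:[] Δ:[(p2 → (p1 → p3))=T] refutes=False
  v=0010: Γ:[] Δ:[(p2 → (p1 → p3))=T] refutes=False
  v=0011: Γ:[] Δ:[(p2 → (p1 → p3))=T] refutes=False
  v=0100: Γ:[] Δ:[(p2 → (p1 → p3))=T] refutes=False
  v=0101: Γ:[] Δ:[(p2 → (p1 → p3))=T] refutes=False
  v=0110: Γ:[] Δ:[(p2 → (p1 → p3))=F] refutes=True  ← countermodel

Result: [0, 1, 1, 0]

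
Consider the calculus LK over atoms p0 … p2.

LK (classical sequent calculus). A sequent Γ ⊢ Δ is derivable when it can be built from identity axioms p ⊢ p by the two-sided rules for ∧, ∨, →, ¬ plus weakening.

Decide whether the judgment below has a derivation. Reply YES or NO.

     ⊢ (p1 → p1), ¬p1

Proof tree:
[¬R]  ⊢ (p1 → p1), ¬p1
  [WL] p1 ⊢ (p1 → p1)
    [→R]  ⊢ (p1 → p1)
      [Ax] p1 ⊢ p1

Result: YES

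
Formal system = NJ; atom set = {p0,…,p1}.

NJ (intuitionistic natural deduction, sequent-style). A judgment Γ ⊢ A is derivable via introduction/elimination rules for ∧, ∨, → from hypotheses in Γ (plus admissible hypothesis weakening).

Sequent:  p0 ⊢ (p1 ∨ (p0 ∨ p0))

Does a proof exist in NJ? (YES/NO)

Derivation (root first):
[∨I₂] p0 ⊢ (p1 ∨ (p0 ∨ p0))
  [∨I₁] p0 ⊢ (p0 ∨ p0)
    [Ax] p0 ⊢ p0

Result: YES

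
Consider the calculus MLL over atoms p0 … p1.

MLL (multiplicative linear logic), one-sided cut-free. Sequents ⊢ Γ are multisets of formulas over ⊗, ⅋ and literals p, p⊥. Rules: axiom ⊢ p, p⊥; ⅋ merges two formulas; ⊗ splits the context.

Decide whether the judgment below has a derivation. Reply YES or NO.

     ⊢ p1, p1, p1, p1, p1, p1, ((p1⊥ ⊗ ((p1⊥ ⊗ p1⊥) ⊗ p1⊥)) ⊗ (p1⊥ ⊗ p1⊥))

Derivation (root first):
[⊗]  ⊢ p1, p1, p1, p1, p1, p1, ((p1⊥ ⊗ ((p1⊥ ⊗ p1⊥) ⊗ p1⊥)) ⊗ (p1⊥ ⊗ p1⊥))
  [⊗]  ⊢ p1, p1, p1, p1, (p1⊥ ⊗ ((p1⊥ ⊗ p1⊥) ⊗ p1⊥))
    [Ax]  ⊢ p1, p1⊥
    [⊗]  ⊢ p1, p1, p1, ((p1⊥ ⊗ p1⊥) ⊗ p1⊥)
      [⊗]  ⊢ p1, p1, (p1⊥ ⊗ p1⊥)
        [Ax]  ⊢ p1, p1⊥
        [Ax]  ⊢ p1, p1⊥
      [Ax]  ⊢ p1, p1⊥
  [⊗]  ⊢ p1, p1, (p1⊥ ⊗ p1⊥)
    [Ax]  ⊢ p1, p1⊥
    [Ax]  ⊢ p1, p1⊥

Result: YES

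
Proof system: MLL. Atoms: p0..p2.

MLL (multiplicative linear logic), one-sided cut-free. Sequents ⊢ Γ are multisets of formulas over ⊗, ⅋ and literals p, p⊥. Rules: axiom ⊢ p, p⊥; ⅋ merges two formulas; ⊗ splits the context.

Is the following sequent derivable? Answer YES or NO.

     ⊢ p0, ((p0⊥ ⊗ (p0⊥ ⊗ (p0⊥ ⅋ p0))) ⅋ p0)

Proof tree:
[⅋]  ⊢ p0, ((p0⊥ ⊗ (p0⊥ ⊗ (p0⊥ ⅋ p0))) ⅋ p0)
  [⊗]  ⊢ p0, p0, (p0⊥ ⊗ (p0⊥ ⊗ (p0⊥ ⅋ p0)))
    [Ax]  ⊢ p0, p0⊥
    [⊗]  ⊢ p0, (p0⊥ ⊗ (p0⊥ ⅋ p0))
      [Ax]  ⊢ p0, p0⊥
      [⅋]  ⊢ (p0⊥ ⅋ p0)
        [Ax]  ⊢ p0, p0⊥

Result: YES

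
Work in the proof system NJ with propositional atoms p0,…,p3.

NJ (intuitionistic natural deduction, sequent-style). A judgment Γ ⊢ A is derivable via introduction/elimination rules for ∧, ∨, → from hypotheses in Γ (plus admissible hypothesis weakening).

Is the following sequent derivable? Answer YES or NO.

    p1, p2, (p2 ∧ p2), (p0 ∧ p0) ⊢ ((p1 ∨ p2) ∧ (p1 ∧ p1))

Derivation (root first):
[∧I] p1, p2, (p2 ∧ p2), (p0 ∧ p0) ⊢ ((p1 ∨ p2) ∧ (p1 ∧ p1))
  [∨I₂] p2, (p2 ∧ p2) ⊢ (p1 ∨ p2)
    [Wk] p2, (p2 ∧ p2) ⊢ p2
      [Ax] p2 ⊢ p2
  [∧I] p1, (p0 ∧ p0) ⊢ (p1 ∧ p1)
    [Ax] p1 ⊢ p1
    [Wk] p1, (p0 ∧ p0) ⊢ p1
      [Ax] p1 ⊢ p1

Result: YES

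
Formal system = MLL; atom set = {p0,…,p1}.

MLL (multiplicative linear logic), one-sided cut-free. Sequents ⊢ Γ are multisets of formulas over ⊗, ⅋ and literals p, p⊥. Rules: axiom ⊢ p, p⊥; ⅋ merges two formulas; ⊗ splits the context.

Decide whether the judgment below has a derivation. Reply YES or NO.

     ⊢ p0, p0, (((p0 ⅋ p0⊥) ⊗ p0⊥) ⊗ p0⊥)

Derivation trace:
[⊗]  ⊢ p0, p0, (((p0 ⅋ p0⊥) ⊗ p0⊥) ⊗ p0⊥)
  [⊗]  ⊢ p0, ((p0 ⅋ p0⊥) ⊗ p0⊥)
    [⅋]  ⊢ (p0 ⅋ p0⊥)
      [Ax]  ⊢ p0, p0⊥
    [Ax]  ⊢ p0, p0⊥
  [Ax]  ⊢ p0, p0⊥

Result: YES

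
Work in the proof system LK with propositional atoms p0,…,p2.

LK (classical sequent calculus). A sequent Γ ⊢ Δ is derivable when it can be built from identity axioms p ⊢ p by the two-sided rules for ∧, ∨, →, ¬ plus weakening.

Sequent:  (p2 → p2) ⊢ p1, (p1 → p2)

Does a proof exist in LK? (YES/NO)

Derivation (root first):
[→R] (p2 → p2) ⊢ p1, (p1 → p2)
  [→L] p1, (p2 → p2) ⊢ p1, p2
    [WR] p1 ⊢ p1, p2
      [Ax] p1 ⊢ p1
    [Ax] p2 ⊢ p2

Result: YES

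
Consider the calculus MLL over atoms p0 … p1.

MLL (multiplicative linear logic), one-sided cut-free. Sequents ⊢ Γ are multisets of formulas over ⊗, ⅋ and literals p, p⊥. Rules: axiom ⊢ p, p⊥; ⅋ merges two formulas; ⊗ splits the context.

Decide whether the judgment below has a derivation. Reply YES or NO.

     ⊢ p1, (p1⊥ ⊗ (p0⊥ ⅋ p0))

Derivation trace:
[⊗]  ⊢ p1, (p1⊥ ⊗ (p0⊥ ⅋ p0))
  [Ax]  ⊢ p1, p1⊥
  [⅋]  ⊢ (p0⊥ ⅋ p0)
    [Ax]  ⊢ p0, p0⊥

Result: YES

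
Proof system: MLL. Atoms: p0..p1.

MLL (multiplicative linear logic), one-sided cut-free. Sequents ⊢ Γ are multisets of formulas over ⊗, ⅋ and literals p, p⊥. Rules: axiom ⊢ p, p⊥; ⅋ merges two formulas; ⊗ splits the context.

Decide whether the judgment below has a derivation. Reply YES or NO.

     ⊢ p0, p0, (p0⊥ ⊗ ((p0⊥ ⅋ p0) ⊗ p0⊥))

Derivation trace:
[⊗]  ⊢ p0, p0, (p0⊥ ⊗ ((p0⊥ ⅋ p0) ⊗ p0⊥))
  [Ax]  ⊢ p0, p0⊥
  [⊗]  ⊢ p0, ((p0⊥ ⅋ p0) ⊗ p0⊥)
    [⅋]  ⊢ (p0⊥ ⅋ p0)
      [Ax]  ⊢ p0, p0⊥
    [Ax]  ⊢ p0, p0⊥

Result: YES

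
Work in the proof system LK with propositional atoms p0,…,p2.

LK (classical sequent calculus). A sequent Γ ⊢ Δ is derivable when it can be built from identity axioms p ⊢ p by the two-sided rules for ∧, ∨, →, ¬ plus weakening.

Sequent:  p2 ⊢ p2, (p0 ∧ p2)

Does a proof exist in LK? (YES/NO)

Derivation trace:
[∧R] p2 ⊢ p2, (p0 ∧ p2)
  [WR] p2 ⊢ p2, p0
    [Ax] p2 ⊢ p2
  [Ax] p2 ⊢ p2

Result: YES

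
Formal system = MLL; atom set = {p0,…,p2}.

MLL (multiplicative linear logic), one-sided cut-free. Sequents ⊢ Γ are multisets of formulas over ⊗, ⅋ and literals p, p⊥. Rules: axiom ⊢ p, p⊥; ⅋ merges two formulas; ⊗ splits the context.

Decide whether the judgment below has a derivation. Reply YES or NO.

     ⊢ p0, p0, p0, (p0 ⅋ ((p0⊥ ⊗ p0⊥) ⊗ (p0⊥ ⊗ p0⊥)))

Derivation trace:
[⅋]  ⊢ p0, p0, p0, (p0 ⅋ ((p0⊥ ⊗ p0⊥) ⊗ (p0⊥ ⊗ p0⊥)))
  [⊗]  ⊢ p0, p0, p0, p0, ((p0⊥ ⊗ p0⊥) ⊗ (p0⊥ ⊗ p0⊥))
    [⊗]  ⊢ p0, p0, (p0⊥ ⊗ p0⊥)
      [Ax]  ⊢ p0, p0⊥
      [Ax]  ⊢ p0, p0⊥
    [⊗]  ⊢ p0, p0, (p0⊥ ⊗ p0⊥)
      [Ax]  ⊢ p0, p0⊥
      [Ax]  ⊢ p0, p0⊥

Result: YES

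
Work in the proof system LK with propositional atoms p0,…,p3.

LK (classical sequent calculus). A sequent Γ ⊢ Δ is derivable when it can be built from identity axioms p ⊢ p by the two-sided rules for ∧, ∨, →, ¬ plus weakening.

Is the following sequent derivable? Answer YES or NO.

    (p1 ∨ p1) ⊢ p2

Search for a countermodel by truth-table:
  v=0000: Γ:[(p1 ∨ p1)=F] Δ:[p2=F] refutes=False
  v=0001: Γ:[(p1 ∨ p1)=F] Δ:[p2=F] refutes=False
  v=0010: Γ:[(p1 ∨ p1)=F] Δ:[p2=T] refutes=False
  v=0011: Γ:[(p1 ∨ p1)=F] Δ:[p2=T] refutes=False
  v=0100: Γ:[(p1 ∨ p1)=T] Δ:[p2=F] refutes=True  ← countermodel

Result: NO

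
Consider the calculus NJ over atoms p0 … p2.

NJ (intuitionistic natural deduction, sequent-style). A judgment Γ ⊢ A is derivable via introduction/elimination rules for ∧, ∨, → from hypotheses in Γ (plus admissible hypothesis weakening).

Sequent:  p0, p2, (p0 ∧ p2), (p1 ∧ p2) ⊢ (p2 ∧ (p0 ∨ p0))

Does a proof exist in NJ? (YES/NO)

Proof tree:
[Wk] p0, p2, (p0 ∧ p2), (p1 ∧ p2) ⊢ (p2 ∧ (p0 ∨ p0))
  [∧I] p0, p2, (p0 ∧ p2) ⊢ (p2 ∧ (p0 ∨ p0))
    [Ax] p2 ⊢ p2
    [∨I₂] p0, (p0 ∧ p2) ⊢ (p0 ∨ p0)
      [Wk] p0, (p0 ∧ p2) ⊢ p0
        [Ax] p0 ⊢ p0

Result: YES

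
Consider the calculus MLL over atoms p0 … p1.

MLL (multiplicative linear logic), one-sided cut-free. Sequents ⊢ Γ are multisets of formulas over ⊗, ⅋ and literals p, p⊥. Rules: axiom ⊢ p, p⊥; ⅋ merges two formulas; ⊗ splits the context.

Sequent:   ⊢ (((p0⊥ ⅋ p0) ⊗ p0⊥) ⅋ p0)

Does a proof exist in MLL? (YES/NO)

Proof tree:
[⅋]  ⊢ (((p0⊥ ⅋ p0) ⊗ p0⊥) ⅋ p0)
  [⊗]  ⊢ p0, ((p0⊥ ⅋ p0) ⊗ p0⊥)
    [⅋]  ⊢ (p0⊥ ⅋ p0)
      [Ax]  ⊢ p0, p0⊥
    [Ax]  ⊢ p0, p0⊥

Result: YES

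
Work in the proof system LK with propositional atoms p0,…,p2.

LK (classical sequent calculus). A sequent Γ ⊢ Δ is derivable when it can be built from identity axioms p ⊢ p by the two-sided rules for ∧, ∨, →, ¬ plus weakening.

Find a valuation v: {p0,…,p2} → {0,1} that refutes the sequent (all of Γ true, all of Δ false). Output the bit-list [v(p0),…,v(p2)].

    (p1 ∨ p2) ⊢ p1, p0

Truth-table refutation:
  v=000: Γ:[(p1 ∨ p2)=F] Δ:[p1=F, p0=F] refutes=False
  v=001: Γ:[(p1 ∨ p2)=T] Δ:[p1=F, p0=F] refutes=True  ← countermodel

Result: [0, 0, 1]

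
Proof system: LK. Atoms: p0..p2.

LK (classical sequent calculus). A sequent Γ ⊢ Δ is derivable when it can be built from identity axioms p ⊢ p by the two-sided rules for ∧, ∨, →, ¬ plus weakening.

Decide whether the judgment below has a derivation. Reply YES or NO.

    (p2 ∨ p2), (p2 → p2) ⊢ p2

Derivation (root first):
[→L] (p2 ∨ p2), (p2 → p2) ⊢ p2
  [∨L] (p2 ∨ p2) ⊢ p2
    [Ax] p2 ⊢ p2
    [Ax] p2 ⊢ p2
  [Ax] p2 ⊢ p2

Result: YES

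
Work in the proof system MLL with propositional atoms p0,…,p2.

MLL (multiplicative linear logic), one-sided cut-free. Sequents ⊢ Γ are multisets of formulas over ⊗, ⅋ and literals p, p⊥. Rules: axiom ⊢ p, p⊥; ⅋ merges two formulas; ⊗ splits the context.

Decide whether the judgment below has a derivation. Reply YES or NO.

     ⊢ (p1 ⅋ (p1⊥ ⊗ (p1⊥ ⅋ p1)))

Proof tree:
[⅋]  ⊢ (p1 ⅋ (p1⊥ ⊗ (p1⊥ ⅋ p1)))
  [⊗]  ⊢ p1, (p1⊥ ⊗ (p1⊥ ⅋ p1))
    [Ax]  ⊢ p1, p1⊥
    [⅋]  ⊢ (p1⊥ ⅋ p1)
      [Ax]  ⊢ p1, p1⊥

Result: YES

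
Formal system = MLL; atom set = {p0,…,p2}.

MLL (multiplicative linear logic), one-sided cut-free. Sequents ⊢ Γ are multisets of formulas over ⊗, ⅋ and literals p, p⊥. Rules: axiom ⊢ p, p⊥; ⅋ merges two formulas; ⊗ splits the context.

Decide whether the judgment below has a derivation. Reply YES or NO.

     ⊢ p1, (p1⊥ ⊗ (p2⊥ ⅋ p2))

Derivation (root first):
[⊗]  ⊢ p1, (p1⊥ ⊗ (p2⊥ ⅋ p2))
  [Ax]  ⊢ p1, p1⊥
  [⅋]  ⊢ (p2⊥ ⅋ p2)
    [Ax]  ⊢ p2, p2⊥

Result: YES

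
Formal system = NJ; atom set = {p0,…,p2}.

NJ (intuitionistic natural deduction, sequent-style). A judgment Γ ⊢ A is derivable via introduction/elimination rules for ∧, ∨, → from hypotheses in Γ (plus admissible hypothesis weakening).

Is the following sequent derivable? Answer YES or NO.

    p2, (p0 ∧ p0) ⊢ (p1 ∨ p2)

Proof tree:
[Wk] p2, (p0 ∧ p0) ⊢ (p1 ∨ p2)
  [∨I₂] p2 ⊢ (p1 ∨ p2)
    [Ax] p2 ⊢ p2

Result: YES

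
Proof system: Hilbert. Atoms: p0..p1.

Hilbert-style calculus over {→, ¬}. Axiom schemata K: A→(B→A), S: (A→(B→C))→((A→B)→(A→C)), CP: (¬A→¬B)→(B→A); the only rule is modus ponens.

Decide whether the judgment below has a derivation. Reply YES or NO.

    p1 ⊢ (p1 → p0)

Truth-table refutation:
  v=00: Γ:[p1=F] Δ:[(p1 → p0)=T] refutes=False
  v=01: Γ:[p1=T] Δ:[(p1 → p0)=F] refutes=True  ← countermodel

Result: NO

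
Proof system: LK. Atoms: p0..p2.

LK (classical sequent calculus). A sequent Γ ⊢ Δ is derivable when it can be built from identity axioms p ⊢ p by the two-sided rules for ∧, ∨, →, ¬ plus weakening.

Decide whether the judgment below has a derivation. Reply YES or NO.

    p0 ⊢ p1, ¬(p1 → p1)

Enumerate valuations to refute Γ ⊢ Δ:
  v=000: Γ:[p0=F] Δ:[p1=F, ¬(p1 → p1)=F] refutes=False
  v=001: Γ:[p0=F] Δ:[p1=F, ¬(p1 → p1)=F] refutes=False
  v=010: Γ:[p0=F] Δ:[p1=T, ¬(p1 → p1)=F] refutes=False
  v=011: Γ:[p0=F] Δ:[p1=T, ¬(p1 → p1)=F] refutes=False
  v=100: Γ:[p0=T] Δ:[p1=F, ¬(p1 → p1)=F] refutes=True  ← countermodel

Result: NO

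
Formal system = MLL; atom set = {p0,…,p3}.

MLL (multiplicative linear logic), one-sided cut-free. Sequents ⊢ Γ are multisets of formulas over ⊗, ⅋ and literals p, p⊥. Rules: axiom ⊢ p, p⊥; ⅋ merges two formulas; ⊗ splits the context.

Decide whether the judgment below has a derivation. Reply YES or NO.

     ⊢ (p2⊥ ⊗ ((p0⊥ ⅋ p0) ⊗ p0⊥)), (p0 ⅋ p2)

Derivation (root first):
[⅋]  ⊢ (p2⊥ ⊗ ((p0⊥ ⅋ p0) ⊗ p0⊥)), (p0 ⅋ p2)
  [⊗]  ⊢ p2, p0, (p2⊥ ⊗ ((p0⊥ ⅋ p0) ⊗ p0⊥))
    [Ax]  ⊢ p2, p2⊥
    [⊗]  ⊢ p0, ((p0⊥ ⅋ p0) ⊗ p0⊥)
      [⅋]  ⊢ (p0⊥ ⅋ p0)
        [Ax]  ⊢ p0, p0⊥
      [Ax]  ⊢ p0, p0⊥

Result: YES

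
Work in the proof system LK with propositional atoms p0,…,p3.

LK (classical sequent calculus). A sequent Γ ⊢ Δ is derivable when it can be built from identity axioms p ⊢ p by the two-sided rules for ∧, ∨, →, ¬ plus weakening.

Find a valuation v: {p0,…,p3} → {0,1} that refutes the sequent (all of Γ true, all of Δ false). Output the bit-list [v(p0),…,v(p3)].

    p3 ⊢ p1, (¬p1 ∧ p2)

Truth-table refutation:
  v=0000: Γ:[p3=F] Δ:[p1=F, (¬p1 ∧ p2)=F] refutes=False
  v=0001: Γ:[p3=T] Δ:[p1=F, (¬p1 ∧ p2)=F] refutes=True  ← countermodel

Result: [0, 0, 0, 1]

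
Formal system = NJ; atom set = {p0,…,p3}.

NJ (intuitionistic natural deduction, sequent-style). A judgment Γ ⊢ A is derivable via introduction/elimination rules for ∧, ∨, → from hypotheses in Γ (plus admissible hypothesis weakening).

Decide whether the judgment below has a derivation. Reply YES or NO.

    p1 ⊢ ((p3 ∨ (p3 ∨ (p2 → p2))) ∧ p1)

Derivation (root first):
[∧I] p1 ⊢ ((p3 ∨ (p3 ∨ (p2 → p2))) ∧ p1)
  [∨I₂]  ⊢ (p3 ∨ (p3 ∨ (p2 → p2)))
    [∨I₂]  ⊢ (p3 ∨ (p2 → p2))
      [→I]  ⊢ (p2 → p2)
        [Ax] p2 ⊢ p2
  [Ax] p1 ⊢ p1

Result: YES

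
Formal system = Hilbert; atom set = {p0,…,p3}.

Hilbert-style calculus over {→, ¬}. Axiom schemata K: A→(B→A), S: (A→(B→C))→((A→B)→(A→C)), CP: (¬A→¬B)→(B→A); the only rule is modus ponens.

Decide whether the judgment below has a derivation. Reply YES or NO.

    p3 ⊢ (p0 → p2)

Search for a countermodel by truth-table:
  v=0000: Γ:[p3=F] Δ:[(p0 → p2)=T] refutes=False
  v=0001: Γ:[p3=T] Δ:[(p0 → p2)=T] refutes=False
  v=0010: Γ:[p3=F] Δ:[(p0 → p2)=T] refutes=False
  v=0011: Γ:[p3=T] Δ:[(p0 → p2)=T] refutes=False
  v=0100: Γ:[p3=F] Δ:[(p0 → p2)=T] refutes=False
  v=0101: Γ:[p3=T] Δ:[(p0 → p2)=T] refutes=False
  v=0110: Γ:[p3=F] Δ:[(p0 → p2)=T] refutes=False
  v=0111: Γ:[p3=T] Δ:[(p0 → p2)=T] refutes=False
  v=1000: Γ:[p3=F] Δ:[(p0 → p2)=F] refutes=False
  v=1001: Γ:[p3=T] Δ:[(p0 → p2)=F] refutes=True  ← countermodel

Result: NO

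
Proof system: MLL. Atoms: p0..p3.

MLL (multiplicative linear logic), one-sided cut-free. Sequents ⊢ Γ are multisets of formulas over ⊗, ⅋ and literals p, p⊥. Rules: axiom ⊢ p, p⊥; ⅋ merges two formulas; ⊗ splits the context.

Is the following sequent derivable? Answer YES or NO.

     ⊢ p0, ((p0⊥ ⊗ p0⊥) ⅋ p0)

Derivation (root first):
[⅋]  ⊢ p0, ((p0⊥ ⊗ p0⊥) ⅋ p0)
  [⊗]  ⊢ p0, p0, (p0⊥ ⊗ p0⊥)
    [Ax]  ⊢ p0, p0⊥
    [Ax]  ⊢ p0, p0⊥

Result: YES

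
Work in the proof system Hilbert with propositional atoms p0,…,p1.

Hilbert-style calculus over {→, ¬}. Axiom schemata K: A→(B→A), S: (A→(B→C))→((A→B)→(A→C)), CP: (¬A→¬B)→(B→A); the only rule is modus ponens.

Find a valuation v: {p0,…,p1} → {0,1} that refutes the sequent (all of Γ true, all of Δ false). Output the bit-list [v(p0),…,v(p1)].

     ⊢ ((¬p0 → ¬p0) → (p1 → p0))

Search for a countermodel by truth-table:
  v=00: Γ:[] Δ:[((¬p0 → ¬p0) → (p1 → p0))=T] refutes=False
  v=01: Γ:[] Δ:[((¬p0 → ¬p0) → (p1 → p0))=F] refutes=True  ← countermodel

Result: [0, 1]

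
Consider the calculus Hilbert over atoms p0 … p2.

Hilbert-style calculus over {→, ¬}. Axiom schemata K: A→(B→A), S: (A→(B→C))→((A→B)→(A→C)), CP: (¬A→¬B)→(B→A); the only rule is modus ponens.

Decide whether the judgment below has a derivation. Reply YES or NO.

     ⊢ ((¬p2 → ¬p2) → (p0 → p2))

Truth-table refutation:
  v=000: Γ:[] Δ:[((¬p2 → ¬p2) → (p0 → p2))=T] refutes=False
  v=001: Γ:[] Δ:[((¬p2 → ¬p2) → (p0 → p2))=T] refutes=False
  v=010: Γ:[] Δ:[((¬p2 → ¬p2) → (p0 → p2))=T] refutes=False
  v=011: Γ:[] Δ:[((¬p2 → ¬p2) → (p0 → p2))=T] refutes=False
  v=100: Γ:[] Δ:[((¬p2 → ¬p2) → (p0 → p2))=F] refutes=True  ← countermodel

Result: NO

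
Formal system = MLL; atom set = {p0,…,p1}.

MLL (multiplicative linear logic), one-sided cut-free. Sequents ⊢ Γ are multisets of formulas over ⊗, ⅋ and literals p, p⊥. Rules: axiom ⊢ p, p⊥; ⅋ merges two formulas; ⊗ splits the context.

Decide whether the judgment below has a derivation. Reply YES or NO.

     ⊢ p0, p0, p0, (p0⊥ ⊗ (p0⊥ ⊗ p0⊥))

Proof tree:
[⊗]  ⊢ p0, p0, p0, (p0⊥ ⊗ (p0⊥ ⊗ p0⊥))
  [Ax]  ⊢ p0, p0⊥
  [⊗]  ⊢ p0, p0, (p0⊥ ⊗ p0⊥)
    [Ax]  ⊢ p0, p0⊥
    [Ax]  ⊢ p0, p0⊥

Result: YES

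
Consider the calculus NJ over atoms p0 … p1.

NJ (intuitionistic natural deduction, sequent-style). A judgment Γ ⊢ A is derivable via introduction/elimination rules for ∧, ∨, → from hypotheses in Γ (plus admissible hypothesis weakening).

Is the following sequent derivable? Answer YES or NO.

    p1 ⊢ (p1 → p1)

Proof tree:
[→I] p1 ⊢ (p1 → p1)
  [Wk] p1, p1 ⊢ p1
    [Ax] p1 ⊢ p1

Result: YES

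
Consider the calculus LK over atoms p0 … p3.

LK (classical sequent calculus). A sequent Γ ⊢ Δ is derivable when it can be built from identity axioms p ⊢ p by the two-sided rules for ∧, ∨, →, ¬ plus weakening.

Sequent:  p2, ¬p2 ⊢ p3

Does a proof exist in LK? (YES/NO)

Proof tree:
[¬L] p2, ¬p2 ⊢ p3
  [WR] p2 ⊢ p2, p3
    [Ax] p2 ⊢ p2

Result: YES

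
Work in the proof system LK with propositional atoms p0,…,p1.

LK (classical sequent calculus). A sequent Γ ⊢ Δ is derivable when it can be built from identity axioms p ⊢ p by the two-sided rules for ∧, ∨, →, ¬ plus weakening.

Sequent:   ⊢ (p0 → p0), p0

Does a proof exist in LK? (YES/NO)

Derivation (root first):
[WR]  ⊢ (p0 → p0), p0
  [→R]  ⊢ (p0 → p0)
    [Ax] p0 ⊢ p0

Result: YES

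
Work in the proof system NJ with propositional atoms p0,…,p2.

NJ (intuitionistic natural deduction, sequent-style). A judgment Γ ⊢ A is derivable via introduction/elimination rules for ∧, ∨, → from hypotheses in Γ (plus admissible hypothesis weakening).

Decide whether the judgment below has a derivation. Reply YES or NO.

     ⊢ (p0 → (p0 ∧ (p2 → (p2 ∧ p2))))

Proof tree:
[→I]  ⊢ (p0 → (p0 ∧ (p2 → (p2 ∧ p2))))
  [∧I] p0 ⊢ (p0 ∧ (p2 → (p2 ∧ p2)))
    [Ax] p0 ⊢ p0
    [→I]  ⊢ (p2 → (p2 ∧ p2))
      [∧I] p2 ⊢ (p2 ∧ p2)
        [Ax] p2 ⊢ p2
        [Ax] p2 ⊢ p2

Result: YES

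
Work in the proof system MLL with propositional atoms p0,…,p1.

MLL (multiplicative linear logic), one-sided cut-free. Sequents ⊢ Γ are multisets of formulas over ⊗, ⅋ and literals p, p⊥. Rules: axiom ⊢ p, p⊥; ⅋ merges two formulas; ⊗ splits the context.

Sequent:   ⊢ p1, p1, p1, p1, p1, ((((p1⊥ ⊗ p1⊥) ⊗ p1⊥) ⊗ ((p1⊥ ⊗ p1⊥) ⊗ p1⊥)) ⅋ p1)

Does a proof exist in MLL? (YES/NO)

Proof tree:
[⅋]  ⊢ p1, p1, p1, p1, p1, ((((p1⊥ ⊗ p1⊥) ⊗ p1⊥) ⊗ ((p1⊥ ⊗ p1⊥) ⊗ p1⊥)) ⅋ p1)
  [⊗]  ⊢ p1, p1, p1, p1, p1, p1, (((p1⊥ ⊗ p1⊥) ⊗ p1⊥) ⊗ ((p1⊥ ⊗ p1⊥) ⊗ p1⊥))
    [⊗]  ⊢ p1, p1, p1, ((p1⊥ ⊗ p1⊥) ⊗ p1⊥)
      [⊗]  ⊢ p1, p1, (p1⊥ ⊗ p1⊥)
        [Ax]  ⊢ p1, p1⊥
        [Ax]  ⊢ p1, p1⊥
      [Ax]  ⊢ p1, p1⊥
    [⊗]  ⊢ p1, p1, p1, ((p1⊥ ⊗ p1⊥) ⊗ p1⊥)
      [⊗]  ⊢ p1, p1, (p1⊥ ⊗ p1⊥)
        [Ax]  ⊢ p1, p1⊥
        [Ax]  ⊢ p1, p1⊥
      [Ax]  ⊢ p1, p1⊥

Result: YES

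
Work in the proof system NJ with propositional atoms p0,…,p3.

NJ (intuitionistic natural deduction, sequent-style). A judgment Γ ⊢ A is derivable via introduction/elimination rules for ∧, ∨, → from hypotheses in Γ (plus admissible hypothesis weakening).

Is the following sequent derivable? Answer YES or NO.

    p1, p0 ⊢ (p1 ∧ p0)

Derivation (root first):
[∧I] p1, p0 ⊢ (p1 ∧ p0)
  [Ax] p1 ⊢ p1
  [Wk] p0, p1 ⊢ p0
    [Ax] p0 ⊢ p0

Result: YES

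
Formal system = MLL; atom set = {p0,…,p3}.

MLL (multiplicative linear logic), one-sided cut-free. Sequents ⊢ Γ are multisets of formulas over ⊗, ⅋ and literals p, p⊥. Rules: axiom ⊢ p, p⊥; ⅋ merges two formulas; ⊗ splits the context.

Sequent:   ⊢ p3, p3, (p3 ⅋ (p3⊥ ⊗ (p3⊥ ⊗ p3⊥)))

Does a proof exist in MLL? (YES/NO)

Proof tree:
[⅋]  ⊢ p3, p3, (p3 ⅋ (p3⊥ ⊗ (p3⊥ ⊗ p3⊥)))
  [⊗]  ⊢ p3, p3, p3, (p3⊥ ⊗ (p3⊥ ⊗ p3⊥))
    [Ax]  ⊢ p3, p3⊥
    [⊗]  ⊢ p3, p3, (p3⊥ ⊗ p3⊥)
      [Ax]  ⊢ p3, p3⊥
      [Ax]  ⊢ p3, p3⊥

Result: YES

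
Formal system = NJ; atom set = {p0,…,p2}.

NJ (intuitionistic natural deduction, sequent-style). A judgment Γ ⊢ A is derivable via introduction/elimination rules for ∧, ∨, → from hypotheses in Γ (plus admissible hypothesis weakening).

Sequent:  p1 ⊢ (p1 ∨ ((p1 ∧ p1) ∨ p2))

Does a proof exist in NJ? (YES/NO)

Derivation (root first):
[∨I₂] p1 ⊢ (p1 ∨ ((p1 ∧ p1) ∨ p2))
  [∨I₁] p1 ⊢ ((p1 ∧ p1) ∨ p2)
    [∧I] p1 ⊢ (p1 ∧ p1)
      [Ax] p1 ⊢ p1
      [Ax] p1 ⊢ p1

Result: YES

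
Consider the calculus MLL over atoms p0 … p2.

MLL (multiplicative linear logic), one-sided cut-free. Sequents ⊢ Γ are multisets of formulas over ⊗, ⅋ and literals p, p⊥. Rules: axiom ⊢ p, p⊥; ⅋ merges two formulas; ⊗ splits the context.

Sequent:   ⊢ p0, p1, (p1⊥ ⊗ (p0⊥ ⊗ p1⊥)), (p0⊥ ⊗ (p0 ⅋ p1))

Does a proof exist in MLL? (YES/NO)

Derivation trace:
[⊗]  ⊢ p0, p1, (p1⊥ ⊗ (p0⊥ ⊗ p1⊥)), (p0⊥ ⊗ (p0 ⅋ p1))
  [Ax]  ⊢ p0, p0⊥
  [⅋]  ⊢ p1, (p1⊥ ⊗ (p0⊥ ⊗ p1⊥)), (p0 ⅋ p1)
    [⊗]  ⊢ p1, p0, p1, (p1⊥ ⊗ (p0⊥ ⊗ p1⊥))
      [Ax]  ⊢ p1, p1⊥
      [⊗]  ⊢ p0, p1, (p0⊥ ⊗ p1⊥)
        [Ax]  ⊢ p0, p0⊥
        [Ax]  ⊢ p1, p1⊥

Result: YES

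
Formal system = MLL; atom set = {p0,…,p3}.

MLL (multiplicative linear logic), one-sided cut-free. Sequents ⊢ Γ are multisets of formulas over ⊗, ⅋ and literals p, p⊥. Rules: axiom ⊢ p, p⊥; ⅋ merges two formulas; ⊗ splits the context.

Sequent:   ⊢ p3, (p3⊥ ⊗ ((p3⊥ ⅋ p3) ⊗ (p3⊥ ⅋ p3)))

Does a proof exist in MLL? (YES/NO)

Derivation (root first):
[⊗]  ⊢ p3, (p3⊥ ⊗ ((p3⊥ ⅋ p3) ⊗ (p3⊥ ⅋ p3)))
  [Ax]  ⊢ p3, p3⊥
  [⊗]  ⊢ ((p3⊥ ⅋ p3) ⊗ (p3⊥ ⅋ p3))
    [⅋]  ⊢ (p3⊥ ⅋ p3)
      [Ax]  ⊢ p3, p3⊥
    [⅋]  ⊢ (p3⊥ ⅋ p3)
      [Ax]  ⊢ p3, p3⊥

Result: YES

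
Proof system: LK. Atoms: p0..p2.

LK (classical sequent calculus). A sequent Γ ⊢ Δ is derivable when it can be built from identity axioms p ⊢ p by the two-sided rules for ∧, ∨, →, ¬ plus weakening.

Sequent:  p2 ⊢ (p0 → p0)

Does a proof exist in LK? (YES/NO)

Derivation trace:
[→R] p2 ⊢ (p0 → p0)
  [WL] p0, p2 ⊢ p0
    [Ax] p0 ⊢ p0

Result: YES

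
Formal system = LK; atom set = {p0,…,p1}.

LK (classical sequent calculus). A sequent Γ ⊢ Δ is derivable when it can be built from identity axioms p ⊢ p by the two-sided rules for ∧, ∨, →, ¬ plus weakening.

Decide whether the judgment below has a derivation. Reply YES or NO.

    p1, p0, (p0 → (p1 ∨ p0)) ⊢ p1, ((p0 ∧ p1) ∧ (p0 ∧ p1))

Proof tree:
[→L] p1, p0, (p0 → (p1 ∨ p0)) ⊢ p1, ((p0 ∧ p1) ∧ (p0 ∧ p1))
  [Ax] p0 ⊢ p0
  [∧R] p1, (p1 ∨ p0) ⊢ p1, ((p0 ∧ p1) ∧ (p0 ∧ p1))
    [∨L] p1, (p1 ∨ p0) ⊢ p1, (p0 ∧ p1)
      [Ax] p1 ⊢ p1
      [∧R] p1, p0 ⊢ (p0 ∧ p1)
        [Ax] p0 ⊢ p0
        [Ax] p1 ⊢ p1
    [∨L] p1, (p1 ∨ p0) ⊢ p1, (p0 ∧ p1)
      [Ax] p1 ⊢ p1
      [∧R] p1, p0 ⊢ (p0 ∧ p1)
        [Ax] p0 ⊢ p0
        [Ax] p1 ⊢ p1

Result: YES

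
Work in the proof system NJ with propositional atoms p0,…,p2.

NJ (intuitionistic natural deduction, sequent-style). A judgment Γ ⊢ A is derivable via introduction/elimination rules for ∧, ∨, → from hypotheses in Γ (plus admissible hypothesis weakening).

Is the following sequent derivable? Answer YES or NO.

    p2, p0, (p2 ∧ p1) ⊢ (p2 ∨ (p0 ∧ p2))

Derivation (root first):
[Wk] p2, p0, (p2 ∧ p1) ⊢ (p2 ∨ (p0 ∧ p2))
  [∨I₂] p2, p0 ⊢ (p2 ∨ (p0 ∧ p2))
    [∧I] p2, p0 ⊢ (p0 ∧ p2)
      [Ax] p0 ⊢ p0
      [Ax] p2 ⊢ p2

Result: YES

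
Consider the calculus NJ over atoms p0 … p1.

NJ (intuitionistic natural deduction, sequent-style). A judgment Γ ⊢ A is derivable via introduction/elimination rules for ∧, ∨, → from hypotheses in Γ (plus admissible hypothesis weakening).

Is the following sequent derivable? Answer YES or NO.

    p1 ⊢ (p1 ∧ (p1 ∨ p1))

Derivation trace:
[∧I] p1 ⊢ (p1 ∧ (p1 ∨ p1))
  [Ax] p1 ⊢ p1
  [∨I₂] p1 ⊢ (p1 ∨ p1)
    [Ax] p1 ⊢ p1

Result: YES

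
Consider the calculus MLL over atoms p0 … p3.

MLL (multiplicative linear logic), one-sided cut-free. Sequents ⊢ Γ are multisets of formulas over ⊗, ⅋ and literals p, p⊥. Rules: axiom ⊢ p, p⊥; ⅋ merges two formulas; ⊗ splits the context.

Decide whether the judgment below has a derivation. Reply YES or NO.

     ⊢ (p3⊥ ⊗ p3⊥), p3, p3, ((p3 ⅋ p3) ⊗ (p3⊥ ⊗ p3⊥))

Derivation trace:
[⊗]  ⊢ (p3⊥ ⊗ p3⊥), p3, p3, ((p3 ⅋ p3) ⊗ (p3⊥ ⊗ p3⊥))
  [⅋]  ⊢ (p3⊥ ⊗ p3⊥), (p3 ⅋ p3)
    [⊗]  ⊢ p3, p3, (p3⊥ ⊗ p3⊥)
      [Ax]  ⊢ p3, p3⊥
      [Ax]  ⊢ p3, p3⊥
  [⊗]  ⊢ p3, p3, (p3⊥ ⊗ p3⊥)
    [Ax]  ⊢ p3, p3⊥
    [Ax]  ⊢ p3, p3⊥

Result: YES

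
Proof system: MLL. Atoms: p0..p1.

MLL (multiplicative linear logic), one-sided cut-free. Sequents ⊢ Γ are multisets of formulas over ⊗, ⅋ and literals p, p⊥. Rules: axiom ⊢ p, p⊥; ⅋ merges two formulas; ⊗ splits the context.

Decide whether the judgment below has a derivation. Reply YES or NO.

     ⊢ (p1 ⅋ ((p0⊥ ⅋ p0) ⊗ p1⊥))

Derivation trace:
[⅋]  ⊢ (p1 ⅋ ((p0⊥ ⅋ p0) ⊗ p1⊥))
  [⊗]  ⊢ p1, ((p0⊥ ⅋ p0) ⊗ p1⊥)
    [⅋]  ⊢ (p0⊥ ⅋ p0)
      [Ax]  ⊢ p0, p0⊥
    [Ax]  ⊢ p1, p1⊥

Result: YES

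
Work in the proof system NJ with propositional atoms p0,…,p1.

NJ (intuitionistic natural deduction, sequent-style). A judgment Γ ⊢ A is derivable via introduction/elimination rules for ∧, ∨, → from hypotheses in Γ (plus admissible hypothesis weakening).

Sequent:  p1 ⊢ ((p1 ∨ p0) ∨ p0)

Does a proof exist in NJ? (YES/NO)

Derivation trace:
[∨I₁] p1 ⊢ ((p1 ∨ p0) ∨ p0)
  [∨I₁] p1 ⊢ (p1 ∨ p0)
    [Ax] p1 ⊢ p1

Result: YES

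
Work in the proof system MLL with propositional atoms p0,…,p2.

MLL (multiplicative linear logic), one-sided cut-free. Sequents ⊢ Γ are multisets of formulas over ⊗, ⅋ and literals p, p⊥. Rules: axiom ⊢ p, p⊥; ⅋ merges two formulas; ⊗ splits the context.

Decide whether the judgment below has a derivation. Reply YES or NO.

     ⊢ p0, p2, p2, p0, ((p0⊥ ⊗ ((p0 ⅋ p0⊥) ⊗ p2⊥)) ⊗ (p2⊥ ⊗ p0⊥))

Derivation (root first):
[⊗]  ⊢ p0, p2, p2, p0, ((p0⊥ ⊗ ((p0 ⅋ p0⊥) ⊗ p2⊥)) ⊗ (p2⊥ ⊗ p0⊥))
  [⊗]  ⊢ p0, p2, (p0⊥ ⊗ ((p0 ⅋ p0⊥) ⊗ p2⊥))
    [Ax]  ⊢ p0, p0⊥
    [⊗]  ⊢ p2, ((p0 ⅋ p0⊥) ⊗ p2⊥)
      [⅋]  ⊢ (p0 ⅋ p0⊥)
        [Ax]  ⊢ p0, p0⊥
      [Ax]  ⊢ p2, p2⊥
  [⊗]  ⊢ p2, p0, (p2⊥ ⊗ p0⊥)
    [Ax]  ⊢ p2, p2⊥
    [Ax]  ⊢ p0, p0⊥

Result: YES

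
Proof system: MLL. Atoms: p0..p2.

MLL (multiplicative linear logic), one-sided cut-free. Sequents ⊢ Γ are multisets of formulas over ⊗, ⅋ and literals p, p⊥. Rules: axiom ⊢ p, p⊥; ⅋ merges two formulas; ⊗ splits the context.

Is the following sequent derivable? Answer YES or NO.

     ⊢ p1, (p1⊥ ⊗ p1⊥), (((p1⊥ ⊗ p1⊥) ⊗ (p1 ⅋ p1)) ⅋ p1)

Derivation (root first):
[⅋]  ⊢ p1, (p1⊥ ⊗ p1⊥), (((p1⊥ ⊗ p1⊥) ⊗ (p1 ⅋ p1)) ⅋ p1)
  [⊗]  ⊢ p1, p1, (p1⊥ ⊗ p1⊥), ((p1⊥ ⊗ p1⊥) ⊗ (p1 ⅋ p1))
    [⊗]  ⊢ p1, p1, (p1⊥ ⊗ p1⊥)
      [Ax]  ⊢ p1, p1⊥
      [Ax]  ⊢ p1, p1⊥
    [⅋]  ⊢ (p1⊥ ⊗ p1⊥), (p1 ⅋ p1)
      [⊗]  ⊢ p1, p1, (p1⊥ ⊗ p1⊥)
        [Ax]  ⊢ p1, p1⊥
        [Ax]  ⊢ p1, p1⊥

Result: YES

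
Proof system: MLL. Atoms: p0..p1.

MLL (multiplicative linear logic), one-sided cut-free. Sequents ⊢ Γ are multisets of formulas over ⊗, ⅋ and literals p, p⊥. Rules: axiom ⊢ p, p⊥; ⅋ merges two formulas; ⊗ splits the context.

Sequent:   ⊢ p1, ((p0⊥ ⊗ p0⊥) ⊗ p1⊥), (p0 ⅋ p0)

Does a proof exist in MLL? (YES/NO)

Proof tree:
[⅋]  ⊢ p1, ((p0⊥ ⊗ p0⊥) ⊗ p1⊥), (p0 ⅋ p0)
  [⊗]  ⊢ p0, p0, p1, ((p0⊥ ⊗ p0⊥) ⊗ p1⊥)
    [⊗]  ⊢ p0, p0, (p0⊥ ⊗ p0⊥)
      [Ax]  ⊢ p0, p0⊥
      [Ax]  ⊢ p0, p0⊥
    [Ax]  ⊢ p1, p1⊥

Result: YES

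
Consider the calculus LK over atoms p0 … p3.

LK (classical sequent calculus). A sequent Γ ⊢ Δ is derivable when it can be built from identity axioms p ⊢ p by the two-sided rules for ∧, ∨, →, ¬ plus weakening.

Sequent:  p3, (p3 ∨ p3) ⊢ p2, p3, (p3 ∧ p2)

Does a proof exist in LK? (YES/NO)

Derivation (root first):
[∧R] p3, (p3 ∨ p3) ⊢ p2, p3, (p3 ∧ p2)
  [∨L] (p3 ∨ p3) ⊢ p2, p3
    [Ax] p3 ⊢ p3
    [WR] p3 ⊢ p3, p2
      [Ax] p3 ⊢ p3
  [WR] p3 ⊢ p3, p2
    [Ax] p3 ⊢ p3

Result: YES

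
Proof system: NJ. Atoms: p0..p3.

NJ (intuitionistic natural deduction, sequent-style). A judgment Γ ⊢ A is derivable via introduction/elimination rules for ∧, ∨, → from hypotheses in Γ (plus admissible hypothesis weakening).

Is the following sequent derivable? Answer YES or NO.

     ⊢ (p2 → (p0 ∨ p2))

Proof tree:
[→I]  ⊢ (p2 → (p0 ∨ p2))
  [∨I₂] p2 ⊢ (p0 ∨ p2)
    [Ax] p2 ⊢ p2

Result: YES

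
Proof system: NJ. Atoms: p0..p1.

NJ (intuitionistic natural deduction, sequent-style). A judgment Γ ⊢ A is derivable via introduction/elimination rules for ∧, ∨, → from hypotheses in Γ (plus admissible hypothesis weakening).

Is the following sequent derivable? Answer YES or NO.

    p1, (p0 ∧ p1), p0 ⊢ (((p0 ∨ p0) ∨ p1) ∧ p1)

Derivation trace:
[∧I] p1, (p0 ∧ p1), p0 ⊢ (((p0 ∨ p0) ∨ p1) ∧ p1)
  [Wk] p0, (p0 ∧ p1) ⊢ ((p0 ∨ p0) ∨ p1)
    [∨I₁] p0 ⊢ ((p0 ∨ p0) ∨ p1)
      [∨I₂] p0 ⊢ (p0 ∨ p0)
        [Ax] p0 ⊢ p0
  [Wk] p1, p0 ⊢ p1
    [Ax] p1 ⊢ p1

Result: YES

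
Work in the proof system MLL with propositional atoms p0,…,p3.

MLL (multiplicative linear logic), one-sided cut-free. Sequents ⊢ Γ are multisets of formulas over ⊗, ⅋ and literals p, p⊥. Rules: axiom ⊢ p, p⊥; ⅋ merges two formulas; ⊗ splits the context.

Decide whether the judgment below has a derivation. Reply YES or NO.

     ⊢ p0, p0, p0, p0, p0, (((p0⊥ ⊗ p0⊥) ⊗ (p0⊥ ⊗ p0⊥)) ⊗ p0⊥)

Proof tree:
[⊗]  ⊢ p0, p0, p0, p0, p0, (((p0⊥ ⊗ p0⊥) ⊗ (p0⊥ ⊗ p0⊥)) ⊗ p0⊥)
  [⊗]  ⊢ p0, p0, p0, p0, ((p0⊥ ⊗ p0⊥) ⊗ (p0⊥ ⊗ p0⊥))
    [⊗]  ⊢ p0, p0, (p0⊥ ⊗ p0⊥)
      [Ax]  ⊢ p0, p0⊥
      [Ax]  ⊢ p0, p0⊥
    [⊗]  ⊢ p0, p0, (p0⊥ ⊗ p0⊥)
      [Ax]  ⊢ p0, p0⊥
      [Ax]  ⊢ p0, p0⊥
  [Ax]  ⊢ p0, p0⊥

Result: YES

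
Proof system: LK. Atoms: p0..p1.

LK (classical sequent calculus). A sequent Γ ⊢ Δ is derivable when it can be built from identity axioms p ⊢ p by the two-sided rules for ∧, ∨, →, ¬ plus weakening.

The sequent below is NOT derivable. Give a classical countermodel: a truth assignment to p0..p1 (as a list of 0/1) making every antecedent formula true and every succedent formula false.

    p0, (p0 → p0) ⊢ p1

Search for a countermodel by truth-table:
  v=00: Γ:[p0=F, (p0 → p0)=T] Δ:[p1=F] refutes=False
  v=01: Γ:[p0=F, (p0 → p0)=T] Δ:[p1=T] refutes=False
  v=10: Γ:[p0=T, (p0 → p0)=T] Δ:[p1=F] refutes=True  ← countermodel

Result: [1, 0]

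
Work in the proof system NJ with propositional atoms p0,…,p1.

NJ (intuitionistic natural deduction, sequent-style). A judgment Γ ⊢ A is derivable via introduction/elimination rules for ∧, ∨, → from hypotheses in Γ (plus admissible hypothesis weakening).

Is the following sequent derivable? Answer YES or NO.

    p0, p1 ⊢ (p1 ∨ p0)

Derivation (root first):
[Wk] p0, p1 ⊢ (p1 ∨ p0)
  [∨I₂] p0 ⊢ (p1 ∨ p0)
    [Ax] p0 ⊢ p0

Result: YES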